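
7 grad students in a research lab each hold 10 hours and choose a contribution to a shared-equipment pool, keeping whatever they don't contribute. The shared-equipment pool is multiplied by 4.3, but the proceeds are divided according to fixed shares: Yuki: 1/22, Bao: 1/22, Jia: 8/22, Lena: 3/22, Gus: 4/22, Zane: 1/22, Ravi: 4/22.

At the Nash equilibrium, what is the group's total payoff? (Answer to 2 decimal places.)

103.00 hours

For player j, contributing a unit is worthwhile iff 4.3 × (j's share) ≥ 1, i.e. iff j's share is at least 0.2326.
The only share above 0.2326 is Jia's 8/22, contributing 10; the remaining 6 contribute 0. Total contributed: 10.
The shared-equipment pool pays out 4.3 × 10 = 43.00 in total (split across the unequal shares, but the aggregate is all that matters for the group sum).
The 6 free-riders keep 10 each, adding 60. Group total = 60 + 43.00 = 103.00.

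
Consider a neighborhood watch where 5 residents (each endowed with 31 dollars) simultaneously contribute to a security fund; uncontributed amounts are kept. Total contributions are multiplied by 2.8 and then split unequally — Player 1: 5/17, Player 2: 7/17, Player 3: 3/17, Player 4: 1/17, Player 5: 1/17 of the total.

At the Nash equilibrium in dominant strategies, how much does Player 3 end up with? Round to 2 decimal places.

Each unit j contributes comes back to j as 2.8 × (j's share), so j prefers to contribute only if that share exceeds 1/2.8 = 0.3571; otherwise keeping the unit dominates.
The only share above 0.3571 is Player 2's 7/17, contributing 31; the remaining 4 contribute 0. Total contributed: 31.
Player 3 keeps 31 and receives 2.8 × 31 × 3/17 = 15.32 from the security fund, for a payoff of 46.32.

46.32 dollars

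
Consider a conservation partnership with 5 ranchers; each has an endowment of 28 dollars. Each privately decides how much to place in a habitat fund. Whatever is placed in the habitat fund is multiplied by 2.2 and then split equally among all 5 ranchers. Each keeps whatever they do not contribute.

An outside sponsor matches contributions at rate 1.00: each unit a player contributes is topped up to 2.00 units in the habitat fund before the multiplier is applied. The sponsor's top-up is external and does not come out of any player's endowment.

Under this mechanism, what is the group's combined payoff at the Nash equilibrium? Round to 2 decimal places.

140.00 dollars

With the mechanism, a contributed unit returns 2.2 × 2.00 / 5 = 0.8800 per unit of net cost — still below 1 — so contributing 0 remains dominant for every player.
At the Nash equilibrium no one contributes; group total payoff = 5 × 28 = 140.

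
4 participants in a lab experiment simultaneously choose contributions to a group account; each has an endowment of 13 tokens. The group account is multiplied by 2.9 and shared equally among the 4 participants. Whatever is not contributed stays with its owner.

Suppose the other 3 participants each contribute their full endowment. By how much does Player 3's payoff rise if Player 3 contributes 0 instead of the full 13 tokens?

Switching from a contribution of 13 to 0 lets Player 3 keep an extra 13 tokens, but lowers the group account by 13, which costs Player 3 their own share of that drop: 2.9/4 × 13 = 9.42.
Net gain = 13 − 9.42 = 3.58. The private return per contributed unit (0.7250) is below 1, so free-riding is indeed the best response regardless of what the others do.

3.58 tokens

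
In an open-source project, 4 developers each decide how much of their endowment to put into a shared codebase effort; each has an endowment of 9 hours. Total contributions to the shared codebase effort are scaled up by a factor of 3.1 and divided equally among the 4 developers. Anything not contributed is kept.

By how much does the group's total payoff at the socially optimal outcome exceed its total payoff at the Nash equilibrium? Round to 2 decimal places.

75.60 hours

Each contributed unit returns 3.1/4 = 0.7750 to its contributor — below 1 — so contributing 0 is dominant for every player. At the Nash equilibrium everyone keeps their 9, and the group total is 4 × 9 = 36.
Each contributed unit returns 3.100 to the group as a whole (0.7750 to each of 4 players), which exceeds 1, so the social optimum is full contribution: group total = 3.100 × 36 = 111.60.
Efficiency loss = 111.60 − 36 = 75.60.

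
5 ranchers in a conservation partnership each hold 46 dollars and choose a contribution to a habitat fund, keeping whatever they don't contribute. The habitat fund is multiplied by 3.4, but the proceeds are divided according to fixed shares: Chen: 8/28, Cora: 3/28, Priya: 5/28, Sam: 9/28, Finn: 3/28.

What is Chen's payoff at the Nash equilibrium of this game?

90.69 dollars

For player j, contributing a unit is worthwhile iff 3.4 × (j's share) ≥ 1, i.e. iff j's share is at least 0.2941.
Only Sam (9/28) clears that bar, contributing 46; the remaining 4 contribute 0. Total contributed: 46.
Chen keeps 46 and receives 3.4 × 46 × 8/28 = 44.69 from the habitat fund, for a payoff of 90.69.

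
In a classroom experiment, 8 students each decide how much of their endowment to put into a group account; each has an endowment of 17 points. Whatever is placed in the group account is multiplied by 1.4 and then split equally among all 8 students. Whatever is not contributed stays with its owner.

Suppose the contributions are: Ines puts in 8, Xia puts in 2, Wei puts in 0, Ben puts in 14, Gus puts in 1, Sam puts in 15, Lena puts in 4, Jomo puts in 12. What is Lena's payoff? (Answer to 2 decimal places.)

22.80 points

Total contributed: 8 + 2 + 0 + 14 + 1 + 15 + 4 + 12 = 56.
Each receives 1.4 × 56 / 8 = 9.80 from the group account.
Lena keeps 17 − 4 = 13, so Lena's payoff is 13 + 9.80 = 22.80.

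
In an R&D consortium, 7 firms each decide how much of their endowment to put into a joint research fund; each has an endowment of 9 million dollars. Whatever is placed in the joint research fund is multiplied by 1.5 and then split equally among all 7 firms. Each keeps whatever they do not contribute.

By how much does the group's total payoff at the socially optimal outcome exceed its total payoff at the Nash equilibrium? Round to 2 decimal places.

31.50 million dollars

Each contributed unit returns 1.5/7 = 0.2143 to its contributor — below 1 — so contributing 0 is dominant for every player. At the Nash equilibrium everyone keeps their 9, and the group total is 7 × 9 = 63.
Each contributed unit returns 1.500 to the group as a whole (0.2143 to each of 7 players), which exceeds 1, so the social optimum is full contribution: group total = 1.500 × 63 = 94.50.
Efficiency loss = 94.50 − 63 = 31.50.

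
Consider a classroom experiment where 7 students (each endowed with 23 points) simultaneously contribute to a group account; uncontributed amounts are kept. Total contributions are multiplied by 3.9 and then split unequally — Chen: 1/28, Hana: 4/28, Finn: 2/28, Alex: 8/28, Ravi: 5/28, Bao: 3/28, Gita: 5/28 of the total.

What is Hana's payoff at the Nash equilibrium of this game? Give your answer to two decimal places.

35.81 points

Each unit j contributes comes back to j as 3.9 × (j's share), so j prefers to contribute only if that share exceeds 1/3.9 = 0.2564; otherwise keeping the unit dominates.
Only Alex (8/28) clears that bar, contributing 23; the remaining 6 contribute 0. Total contributed: 23.
Hana keeps 23 and receives 3.9 × 23 × 4/28 = 12.81 from the group account, for a payoff of 35.81.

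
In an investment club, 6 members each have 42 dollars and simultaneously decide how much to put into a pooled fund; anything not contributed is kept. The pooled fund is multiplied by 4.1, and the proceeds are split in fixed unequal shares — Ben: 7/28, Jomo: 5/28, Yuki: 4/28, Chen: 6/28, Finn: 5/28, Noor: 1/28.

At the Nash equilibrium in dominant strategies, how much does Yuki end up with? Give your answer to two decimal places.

66.60 dollars

Player j's private return per contributed unit is 4.1 × (j's share). Contributing is weakly dominant for j when that share is at least 1/4.1 = 0.2439, and contributing 0 is dominant otherwise.
The only share above 0.2439 is Ben's 7/28, contributing 42; the remaining 5 contribute 0. Total contributed: 42.
Yuki keeps 42 and receives 4.1 × 42 × 4/28 = 24.60 from the pooled fund, for a payoff of 66.60.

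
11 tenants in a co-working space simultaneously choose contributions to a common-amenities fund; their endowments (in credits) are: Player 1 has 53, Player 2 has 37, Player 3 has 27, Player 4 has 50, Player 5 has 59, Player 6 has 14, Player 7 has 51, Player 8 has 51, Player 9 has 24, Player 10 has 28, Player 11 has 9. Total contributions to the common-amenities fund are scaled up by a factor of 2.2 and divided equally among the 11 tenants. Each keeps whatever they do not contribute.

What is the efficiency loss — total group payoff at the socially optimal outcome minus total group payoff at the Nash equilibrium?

483.60 credits

The private return per contributed unit is 2.2/11 = 0.2000 < 1 for every player regardless of endowment, so the Nash equilibrium is zero contribution and the group total is Σ E_j = 53 + 37 + 27 + 50 + 59 + 14 + 51 + 51 + 24 + 28 + 9 = 403.
Each contributed unit returns 2.200 to the group, so the social optimum is full contribution by everyone: group total = 2.200 × 403 = 886.60.
Efficiency loss = (2.200 − 1) × 403 = 483.60.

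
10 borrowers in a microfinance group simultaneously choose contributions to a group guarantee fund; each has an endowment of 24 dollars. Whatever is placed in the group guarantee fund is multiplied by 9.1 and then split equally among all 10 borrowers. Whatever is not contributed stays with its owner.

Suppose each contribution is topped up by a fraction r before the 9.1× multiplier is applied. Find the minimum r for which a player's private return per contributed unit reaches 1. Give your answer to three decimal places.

With matching at rate r, one contributed unit becomes (1 + r) in the group guarantee fund and returns 9.1 × (1 + r) / 10 to the contributor.
Setting this equal to 1: 1 + r = 10/9.1 = 1.0989.
So the minimum matching rate is r = 1.0989 − 1 = 0.099.

0.099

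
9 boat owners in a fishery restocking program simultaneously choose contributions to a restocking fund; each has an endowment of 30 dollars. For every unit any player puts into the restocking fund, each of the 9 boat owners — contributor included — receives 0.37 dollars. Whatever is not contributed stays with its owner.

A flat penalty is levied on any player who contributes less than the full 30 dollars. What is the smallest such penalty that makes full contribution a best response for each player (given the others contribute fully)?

Given the others contribute fully, the best deviation is to contribute 0 (any partial contribution still incurs the fine and gives up units whose private return 0.37 is below 1).
Deviating from 30 to 0 saves 30 dollars but forfeits the deviator's share of the drop in the restocking fund: 0.37 × 30 = 11.10.
So the deviation gain is 30 − 11.10 = 18.90, and the fine must be at least 18.90 dollars to wipe it out.

18.90 dollars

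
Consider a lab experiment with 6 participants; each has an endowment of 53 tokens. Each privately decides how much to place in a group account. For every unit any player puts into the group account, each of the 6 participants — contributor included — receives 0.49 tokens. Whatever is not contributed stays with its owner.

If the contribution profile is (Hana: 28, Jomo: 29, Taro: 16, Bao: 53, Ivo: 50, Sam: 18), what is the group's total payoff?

Total contributed: 28 + 29 + 16 + 53 + 50 + 18 = 194; total kept: 6 × 53 − 194 = 124.
The group account pays out 0.49 × 6 × 194 = 570.36 in aggregate.
Group total = 124 + 570.36 = 694.36.

694.36 tokens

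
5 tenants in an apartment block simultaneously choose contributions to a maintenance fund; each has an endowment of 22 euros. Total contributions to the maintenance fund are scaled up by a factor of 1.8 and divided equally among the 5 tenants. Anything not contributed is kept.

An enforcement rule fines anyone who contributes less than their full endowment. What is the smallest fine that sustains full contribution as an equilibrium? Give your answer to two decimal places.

Given the others contribute fully, the best deviation is to contribute 0 (any partial contribution still incurs the fine and gives up units whose private return 0.3600 is below 1).
Deviating from 22 to 0 saves 22 euros but forfeits the deviator's share of the drop in the maintenance fund: 1.8/5 × 22 = 7.92.
So the deviation gain is 22 − 7.92 = 14.08, and the fine must be at least 14.08 euros to wipe it out.

14.08 euros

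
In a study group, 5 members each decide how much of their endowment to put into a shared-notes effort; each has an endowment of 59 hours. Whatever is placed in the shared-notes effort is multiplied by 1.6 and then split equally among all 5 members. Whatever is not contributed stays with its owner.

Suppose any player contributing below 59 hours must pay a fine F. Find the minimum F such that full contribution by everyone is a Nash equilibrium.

40.12 hours

Given the others contribute fully, the best deviation is to contribute 0 (any partial contribution still incurs the fine and gives up units whose private return 0.3200 is below 1).
Deviating from 59 to 0 saves 59 hours but forfeits the deviator's share of the drop in the shared-notes effort: 1.6/5 × 59 = 18.88.
So the deviation gain is 59 − 18.88 = 40.12, and the fine must be at least 40.12 hours to wipe it out.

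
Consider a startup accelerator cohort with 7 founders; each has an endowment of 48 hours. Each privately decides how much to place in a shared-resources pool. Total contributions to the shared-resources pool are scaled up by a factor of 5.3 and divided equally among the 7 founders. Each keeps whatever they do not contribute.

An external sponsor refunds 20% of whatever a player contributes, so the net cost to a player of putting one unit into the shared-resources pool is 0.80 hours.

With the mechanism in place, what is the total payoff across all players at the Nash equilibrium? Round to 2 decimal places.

The effective private return is (5.3/7) / 0.80 = 0.9464, which is still under 1, so the mechanism doesn't change anyone's dominant strategy: zero contribution.
Everyone keeps their endowment and the group total is 7 × 48 = 336.

336.00 hours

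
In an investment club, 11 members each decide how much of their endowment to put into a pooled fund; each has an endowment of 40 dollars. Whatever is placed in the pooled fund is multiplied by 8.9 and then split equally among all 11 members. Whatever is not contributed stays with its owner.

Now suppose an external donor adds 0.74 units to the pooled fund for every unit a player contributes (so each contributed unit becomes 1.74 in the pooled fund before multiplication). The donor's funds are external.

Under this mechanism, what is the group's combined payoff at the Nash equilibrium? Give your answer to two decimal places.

6813.84 dollars

With the mechanism, a contributed unit returns 8.9 × 1.74 / 11 = 1.4078 per unit of net cost to the contributor — now above 1 — so contributing fully is weakly dominant for every player.
At the Nash equilibrium everyone contributes 40. Group total payoff = 8.9 × 1.74 × 440 = 6813.84.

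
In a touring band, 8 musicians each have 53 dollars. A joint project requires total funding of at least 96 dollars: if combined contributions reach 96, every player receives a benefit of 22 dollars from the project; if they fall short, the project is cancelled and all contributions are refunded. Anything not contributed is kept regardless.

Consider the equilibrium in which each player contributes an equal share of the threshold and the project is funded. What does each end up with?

63 dollars

Equal share of the threshold: 96/8 = 12.
At this profile no one gains by cutting their contribution: any cut drops the total below 96, the project is cancelled, contributions are refunded, and the deviator ends with 53, which is less than 53 − 12 + 22 = 63. Contributing more than 12 just wastes the excess. So contributing exactly 12 is a best response.
Each player's payoff: 53 − 12 + 22 = 63.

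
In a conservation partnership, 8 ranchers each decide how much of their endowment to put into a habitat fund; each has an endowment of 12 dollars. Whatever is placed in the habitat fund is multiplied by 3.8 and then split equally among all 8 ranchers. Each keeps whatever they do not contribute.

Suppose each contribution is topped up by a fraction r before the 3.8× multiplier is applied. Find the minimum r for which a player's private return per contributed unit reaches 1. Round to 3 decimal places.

With matching at rate r, one contributed unit becomes (1 + r) in the habitat fund and returns 3.8 × (1 + r) / 8 to the contributor.
Setting this equal to 1: 1 + r = 8/3.8 = 2.1053.
So the minimum matching rate is r = 2.1053 − 1 = 1.105.

1.105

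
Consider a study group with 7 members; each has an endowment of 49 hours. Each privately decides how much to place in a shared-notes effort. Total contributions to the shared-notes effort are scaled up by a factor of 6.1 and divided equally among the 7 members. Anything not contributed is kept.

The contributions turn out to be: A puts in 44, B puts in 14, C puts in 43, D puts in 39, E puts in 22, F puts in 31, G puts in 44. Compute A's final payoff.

Total contributed: 44 + 14 + 43 + 39 + 22 + 31 + 44 = 237.
Each receives 6.1 × 237 / 7 = 206.53 from the shared-notes effort.
A keeps 49 − 44 = 5, so A's payoff is 5 + 206.53 = 211.53.

211.53 hours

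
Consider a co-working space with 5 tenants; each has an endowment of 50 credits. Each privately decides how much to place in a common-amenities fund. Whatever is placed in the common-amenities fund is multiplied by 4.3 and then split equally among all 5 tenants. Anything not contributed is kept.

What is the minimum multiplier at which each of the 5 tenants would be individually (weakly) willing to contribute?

5

A contributed unit returns (multiplier)/5 to its contributor.
This reaches 1 exactly when the multiplier is 5.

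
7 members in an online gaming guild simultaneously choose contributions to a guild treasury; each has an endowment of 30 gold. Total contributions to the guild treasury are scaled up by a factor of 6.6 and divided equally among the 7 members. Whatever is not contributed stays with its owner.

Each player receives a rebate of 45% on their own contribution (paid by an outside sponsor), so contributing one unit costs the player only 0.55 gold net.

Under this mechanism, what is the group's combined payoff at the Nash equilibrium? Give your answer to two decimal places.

The effective private return per unit is now (6.6/7) / 0.55 = 1.7143 > 1, so every player's dominant strategy flips to full contribution.
At the Nash equilibrium everyone contributes 30. Group total payoff = 7 × (30 × 0.45 + 6.6 × 30) = 1480.50.

1480.50 gold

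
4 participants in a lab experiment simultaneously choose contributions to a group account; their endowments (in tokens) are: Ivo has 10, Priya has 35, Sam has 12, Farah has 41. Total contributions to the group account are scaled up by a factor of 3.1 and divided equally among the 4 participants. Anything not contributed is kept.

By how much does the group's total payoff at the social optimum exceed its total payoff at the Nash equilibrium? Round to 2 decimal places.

205.80 tokens

The private return per contributed unit is 3.1/4 = 0.7750 < 1 for every player regardless of endowment, so the Nash equilibrium is zero contribution and the group total is Σ E_j = 10 + 35 + 12 + 41 = 98.
Each contributed unit returns 3.100 to the group, so the social optimum is full contribution by everyone: group total = 3.100 × 98 = 303.80.
Efficiency loss = (3.100 − 1) × 98 = 205.80.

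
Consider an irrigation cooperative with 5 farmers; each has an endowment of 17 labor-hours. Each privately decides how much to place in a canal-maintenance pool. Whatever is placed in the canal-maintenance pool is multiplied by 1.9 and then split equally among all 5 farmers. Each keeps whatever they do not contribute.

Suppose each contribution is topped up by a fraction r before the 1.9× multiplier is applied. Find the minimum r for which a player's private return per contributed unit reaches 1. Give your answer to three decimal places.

1.632

With matching at rate r, one contributed unit becomes (1 + r) in the canal-maintenance pool and returns 1.9 × (1 + r) / 5 to the contributor.
Setting this equal to 1: 1 + r = 5/1.9 = 2.6316.
So the minimum matching rate is r = 2.6316 − 1 = 1.632.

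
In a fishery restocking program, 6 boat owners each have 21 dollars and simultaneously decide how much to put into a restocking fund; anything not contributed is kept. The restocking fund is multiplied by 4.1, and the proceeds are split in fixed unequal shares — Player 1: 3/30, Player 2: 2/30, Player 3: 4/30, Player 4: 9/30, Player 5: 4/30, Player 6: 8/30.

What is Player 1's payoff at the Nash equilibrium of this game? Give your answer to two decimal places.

Each unit j contributes comes back to j as 4.1 × (j's share), so j prefers to contribute only if that share exceeds 1/4.1 = 0.2439; otherwise keeping the unit dominates.
Player 4 and Player 6 are above the threshold, contributing 21 each; the remaining 4 contribute 0. Total contributed: 42.
Player 1 keeps 21 and receives 4.1 × 42 × 3/30 = 17.22 from the restocking fund, for a payoff of 38.22.

38.22 dollars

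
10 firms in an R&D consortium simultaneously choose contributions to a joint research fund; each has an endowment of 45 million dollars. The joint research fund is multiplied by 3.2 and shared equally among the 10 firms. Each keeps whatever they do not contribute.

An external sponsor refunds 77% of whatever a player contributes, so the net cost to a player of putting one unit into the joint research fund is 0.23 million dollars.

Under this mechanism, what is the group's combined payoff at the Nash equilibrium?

Under the mechanism each unit contributed yields (3.2/10) / 0.23 = 1.3913 back to its contributor per unit of net cost, which exceeds 1, making full contribution the dominant choice for everyone.
So the Nash equilibrium is full contribution by all 10; the group earns 10 × (45 × 0.77 + 3.2 × 45) = 1786.50.

1786.50 million dollars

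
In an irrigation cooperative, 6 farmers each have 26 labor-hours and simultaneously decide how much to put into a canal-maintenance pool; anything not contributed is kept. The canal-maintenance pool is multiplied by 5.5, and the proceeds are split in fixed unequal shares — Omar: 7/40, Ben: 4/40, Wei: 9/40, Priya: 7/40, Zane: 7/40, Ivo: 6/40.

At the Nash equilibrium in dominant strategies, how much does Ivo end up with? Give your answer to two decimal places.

Each unit j contributes comes back to j as 5.5 × (j's share), so j prefers to contribute only if that share exceeds 1/5.5 = 0.1818; otherwise keeping the unit dominates.
Wei alone (share 9/40) is above the threshold, contributing 26; the remaining 5 contribute 0. Total contributed: 26.
Ivo keeps 26 and receives 5.5 × 26 × 6/40 = 21.45 from the canal-maintenance pool, for a payoff of 47.45.

47.45 labor-hours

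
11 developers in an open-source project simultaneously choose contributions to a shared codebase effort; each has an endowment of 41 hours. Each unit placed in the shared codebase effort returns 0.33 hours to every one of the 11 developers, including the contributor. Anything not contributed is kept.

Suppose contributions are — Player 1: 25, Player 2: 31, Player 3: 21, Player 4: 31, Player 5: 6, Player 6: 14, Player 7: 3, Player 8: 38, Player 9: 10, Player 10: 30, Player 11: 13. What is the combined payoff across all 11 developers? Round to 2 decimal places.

1034.86 hours

Total contributed: 25 + 31 + 21 + 31 + 6 + 14 + 3 + 38 + 10 + 30 + 13 = 222; total kept: 11 × 41 − 222 = 229.
The shared codebase effort pays out 0.33 × 11 × 222 = 805.86 in aggregate.
Group total = 229 + 805.86 = 1034.86.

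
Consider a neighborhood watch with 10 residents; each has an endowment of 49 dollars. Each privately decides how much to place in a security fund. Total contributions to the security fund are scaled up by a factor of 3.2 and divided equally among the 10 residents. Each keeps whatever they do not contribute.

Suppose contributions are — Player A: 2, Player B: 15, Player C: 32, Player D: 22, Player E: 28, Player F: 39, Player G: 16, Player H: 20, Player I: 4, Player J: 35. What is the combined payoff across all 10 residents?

958.60 dollars

Total contributed: 2 + 15 + 32 + 22 + 28 + 39 + 16 + 20 + 4 + 35 = 213; total kept: 10 × 49 − 213 = 277.
The security fund pays out 3.2 × 213 = 681.60 in aggregate.
Group total = 277 + 681.60 = 958.60.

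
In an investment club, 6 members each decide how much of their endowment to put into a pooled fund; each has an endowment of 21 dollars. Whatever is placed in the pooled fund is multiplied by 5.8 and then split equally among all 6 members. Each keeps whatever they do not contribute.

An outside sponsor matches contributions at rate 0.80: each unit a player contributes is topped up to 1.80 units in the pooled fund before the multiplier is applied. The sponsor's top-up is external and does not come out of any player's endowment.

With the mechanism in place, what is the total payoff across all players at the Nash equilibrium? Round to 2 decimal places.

1315.44 dollars

With the mechanism, a contributed unit returns 5.8 × 1.80 / 6 = 1.7400 per unit of net cost to the contributor — now above 1 — so contributing fully is weakly dominant for every player.
So the Nash equilibrium is full contribution by all 6; the group earns 5.8 × 1.80 × 126 = 1315.44.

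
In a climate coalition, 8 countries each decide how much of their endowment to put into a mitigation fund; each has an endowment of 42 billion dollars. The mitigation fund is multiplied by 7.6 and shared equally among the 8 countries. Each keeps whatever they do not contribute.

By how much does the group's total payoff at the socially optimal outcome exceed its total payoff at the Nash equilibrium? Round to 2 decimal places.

Each contributed unit returns 7.6/8 = 0.9500 to its contributor — below 1 — so contributing 0 is dominant for every player. At the Nash equilibrium everyone keeps their 42, and the group total is 8 × 42 = 336.
Each contributed unit returns 7.600 to the group as a whole (0.9500 to each of 8 players), which exceeds 1, so the social optimum is full contribution: group total = 7.600 × 336 = 2553.60.
Efficiency loss = 2553.60 − 336 = 2217.60.

2217.60 billion dollars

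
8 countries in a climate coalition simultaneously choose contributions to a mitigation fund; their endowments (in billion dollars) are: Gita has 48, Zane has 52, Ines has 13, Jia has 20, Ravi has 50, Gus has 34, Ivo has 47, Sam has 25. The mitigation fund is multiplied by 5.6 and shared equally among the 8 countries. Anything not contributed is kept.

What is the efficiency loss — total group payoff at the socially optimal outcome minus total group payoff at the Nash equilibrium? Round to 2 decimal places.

The private return per contributed unit is 5.6/8 = 0.7000 < 1 for every player regardless of endowment, so the Nash equilibrium is zero contribution and the group total is Σ E_j = 48 + 52 + 13 + 20 + 50 + 34 + 47 + 25 = 289.
Each contributed unit returns 5.600 to the group, so the social optimum is full contribution by everyone: group total = 5.600 × 289 = 1618.40.
Efficiency loss = (5.600 − 1) × 289 = 1329.40.

1329.40 billion dollars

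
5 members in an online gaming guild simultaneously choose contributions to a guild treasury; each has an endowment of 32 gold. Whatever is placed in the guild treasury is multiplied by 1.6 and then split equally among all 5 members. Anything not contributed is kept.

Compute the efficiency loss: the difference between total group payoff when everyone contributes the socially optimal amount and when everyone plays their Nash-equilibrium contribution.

Each contributed unit returns 1.6/5 = 0.3200 to its contributor — below 1 — so contributing 0 is dominant for every player. At the Nash equilibrium everyone keeps their 32, and the group total is 5 × 32 = 160.
Each contributed unit returns 1.600 to the group as a whole (0.3200 to each of 5 players), which exceeds 1, so the social optimum is full contribution: group total = 1.600 × 160 = 256.00.
Efficiency loss = 256.00 − 160 = 96.00.

96.00 gold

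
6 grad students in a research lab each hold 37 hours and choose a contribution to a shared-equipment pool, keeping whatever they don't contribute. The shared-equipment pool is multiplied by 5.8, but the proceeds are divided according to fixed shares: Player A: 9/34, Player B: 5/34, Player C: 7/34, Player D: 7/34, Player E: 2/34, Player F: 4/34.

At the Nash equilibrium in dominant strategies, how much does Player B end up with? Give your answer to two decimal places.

131.68 hours

For player j, contributing a unit is worthwhile iff 5.8 × (j's share) ≥ 1, i.e. iff j's share is at least 0.1724.
Player A, Player C and Player D are above the threshold, contributing 37 each; the remaining 3 contribute 0. Total contributed: 111.
Player B keeps 37 and receives 5.8 × 111 × 5/34 = 94.68 from the shared-equipment pool, for a payoff of 131.68.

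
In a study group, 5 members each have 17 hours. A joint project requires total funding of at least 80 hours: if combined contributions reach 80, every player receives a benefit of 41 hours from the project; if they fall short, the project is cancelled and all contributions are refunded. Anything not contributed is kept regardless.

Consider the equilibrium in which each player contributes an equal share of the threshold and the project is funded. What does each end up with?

Equal share of the threshold: 80/5 = 16.
At this profile no one gains by cutting their contribution: any cut drops the total below 80, the project is cancelled, contributions are refunded, and the deviator ends with 17, which is less than 17 − 16 + 41 = 42. Contributing more than 16 just wastes the excess. So contributing exactly 16 is a best response.
Each player's payoff: 17 − 16 + 41 = 42.

42 hours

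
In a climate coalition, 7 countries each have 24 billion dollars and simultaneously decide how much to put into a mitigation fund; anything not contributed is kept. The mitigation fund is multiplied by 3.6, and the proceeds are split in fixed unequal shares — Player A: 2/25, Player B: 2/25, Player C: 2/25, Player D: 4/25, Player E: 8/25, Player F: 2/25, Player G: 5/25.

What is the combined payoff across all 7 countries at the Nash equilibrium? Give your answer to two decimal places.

230.40 billion dollars

Each unit j contributes comes back to j as 3.6 × (j's share), so j prefers to contribute only if that share exceeds 1/3.6 = 0.2778; otherwise keeping the unit dominates.
The only share above 0.2778 is Player E's 8/25, contributing 24; the remaining 6 contribute 0. Total contributed: 24.
The mitigation fund pays out 3.6 × 24 = 86.40 in total (split across the unequal shares, but the aggregate is all that matters for the group sum).
The 6 free-riders keep 24 each, adding 144. Group total = 144 + 86.40 = 230.40.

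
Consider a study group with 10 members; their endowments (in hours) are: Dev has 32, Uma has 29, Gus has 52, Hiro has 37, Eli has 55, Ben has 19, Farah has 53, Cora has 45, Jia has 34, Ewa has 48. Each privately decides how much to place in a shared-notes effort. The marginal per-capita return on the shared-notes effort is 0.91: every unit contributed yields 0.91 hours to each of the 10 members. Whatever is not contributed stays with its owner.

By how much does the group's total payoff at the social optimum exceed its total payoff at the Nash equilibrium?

3272.40 hours

The private return per contributed unit is 0.91 < 1 for everyone, so the Nash equilibrium is zero contribution and the group total is Σ E_j = 32 + 29 + 52 + 37 + 55 + 19 + 53 + 45 + 34 + 48 = 404.
Each contributed unit returns 9.100 to the group, so the social optimum is full contribution by everyone: group total = 9.100 × 404 = 3676.40.
Efficiency loss = (9.100 − 1) × 404 = 3272.40.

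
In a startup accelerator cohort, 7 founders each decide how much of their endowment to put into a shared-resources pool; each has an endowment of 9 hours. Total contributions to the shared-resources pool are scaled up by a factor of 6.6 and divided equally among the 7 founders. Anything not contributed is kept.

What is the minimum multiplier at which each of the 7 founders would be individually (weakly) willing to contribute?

7

A contributed unit returns (multiplier)/7 to its contributor.
This reaches 1 exactly when the multiplier is 7.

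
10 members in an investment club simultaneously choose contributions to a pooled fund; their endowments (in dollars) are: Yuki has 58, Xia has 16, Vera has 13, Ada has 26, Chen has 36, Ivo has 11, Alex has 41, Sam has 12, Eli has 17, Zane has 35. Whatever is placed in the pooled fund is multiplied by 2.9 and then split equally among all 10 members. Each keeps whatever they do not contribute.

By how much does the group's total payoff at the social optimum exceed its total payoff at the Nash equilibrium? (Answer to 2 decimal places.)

503.50 dollars

The private return per contributed unit is 2.9/10 = 0.2900 < 1 for every player regardless of endowment, so the Nash equilibrium is zero contribution and the group total is Σ E_j = 58 + 16 + 13 + 26 + 36 + 11 + 41 + 12 + 17 + 35 = 265.
Each contributed unit returns 2.900 to the group, so the social optimum is full contribution by everyone: group total = 2.900 × 265 = 768.50.
Efficiency loss = (2.900 − 1) × 265 = 503.50.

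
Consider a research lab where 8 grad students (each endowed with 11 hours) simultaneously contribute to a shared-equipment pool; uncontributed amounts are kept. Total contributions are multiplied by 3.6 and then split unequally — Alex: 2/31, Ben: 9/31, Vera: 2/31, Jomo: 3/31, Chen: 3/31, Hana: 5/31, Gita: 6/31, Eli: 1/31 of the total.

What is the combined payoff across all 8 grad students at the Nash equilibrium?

For player j, contributing a unit is worthwhile iff 3.6 × (j's share) ≥ 1, i.e. iff j's share is at least 0.2778.
The only share above 0.2778 is Ben's 9/31, contributing 11; the remaining 7 contribute 0. Total contributed: 11.
The shared-equipment pool pays out 3.6 × 11 = 39.60 in total (split across the unequal shares, but the aggregate is all that matters for the group sum).
The 7 free-riders keep 11 each, adding 77. Group total = 77 + 39.60 = 116.60.

116.60 hours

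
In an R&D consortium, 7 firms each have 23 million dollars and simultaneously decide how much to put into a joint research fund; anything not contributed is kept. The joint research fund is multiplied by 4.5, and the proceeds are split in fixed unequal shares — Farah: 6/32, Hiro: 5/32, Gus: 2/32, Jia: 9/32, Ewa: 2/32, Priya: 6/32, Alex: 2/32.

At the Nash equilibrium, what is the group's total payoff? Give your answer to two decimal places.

Each unit j contributes comes back to j as 4.5 × (j's share), so j prefers to contribute only if that share exceeds 1/4.5 = 0.2222; otherwise keeping the unit dominates.
The only share above 0.2222 is Jia's 9/32, contributing 23; the remaining 6 contribute 0. Total contributed: 23.
The joint research fund pays out 4.5 × 23 = 103.50 in total (split across the unequal shares, but the aggregate is all that matters for the group sum).
The 6 free-riders keep 23 each, adding 138. Group total = 138 + 103.50 = 241.50.

241.50 million dollars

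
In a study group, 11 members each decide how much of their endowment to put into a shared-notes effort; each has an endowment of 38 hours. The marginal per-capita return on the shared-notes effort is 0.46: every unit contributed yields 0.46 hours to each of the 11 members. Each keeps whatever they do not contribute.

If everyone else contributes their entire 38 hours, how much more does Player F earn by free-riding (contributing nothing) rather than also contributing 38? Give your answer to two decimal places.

Switching from a contribution of 38 to 0 lets Player F keep an extra 38 hours, but lowers the shared-notes effort by 38, which costs Player F their own share of that drop: 0.46 × 38 = 17.48.
Net gain = 38 − 17.48 = 20.52. The private return per contributed unit (0.46) is below 1, so free-riding is indeed the best response regardless of what the others do.

20.52 hours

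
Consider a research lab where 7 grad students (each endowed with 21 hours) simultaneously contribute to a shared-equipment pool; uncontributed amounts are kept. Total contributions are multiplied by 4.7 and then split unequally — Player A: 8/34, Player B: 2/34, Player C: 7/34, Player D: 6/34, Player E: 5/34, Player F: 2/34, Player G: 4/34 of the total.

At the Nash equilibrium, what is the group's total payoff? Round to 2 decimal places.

224.70 hours

Player j's private return per contributed unit is 4.7 × (j's share). Contributing is weakly dominant for j when that share is at least 1/4.7 = 0.2128, and contributing 0 is dominant otherwise.
Player A alone (share 8/34) is above the threshold, contributing 21; the remaining 6 contribute 0. Total contributed: 21.
The shared-equipment pool pays out 4.7 × 21 = 98.70 in total (split across the unequal shares, but the aggregate is all that matters for the group sum).
The 6 free-riders keep 21 each, adding 126. Group total = 126 + 98.70 = 224.70.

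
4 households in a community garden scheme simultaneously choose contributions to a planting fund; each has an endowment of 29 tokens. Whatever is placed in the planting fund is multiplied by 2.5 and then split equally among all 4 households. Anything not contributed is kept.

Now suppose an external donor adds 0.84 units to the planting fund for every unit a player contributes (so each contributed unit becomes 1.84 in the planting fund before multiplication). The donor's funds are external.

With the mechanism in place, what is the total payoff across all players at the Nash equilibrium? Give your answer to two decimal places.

With the mechanism, a contributed unit returns 2.5 × 1.84 / 4 = 1.1500 per unit of net cost to the contributor — now above 1 — so contributing fully is weakly dominant for every player.
So the Nash equilibrium is full contribution by all 4; the group earns 2.5 × 1.84 × 116 = 533.60.

533.60 tokens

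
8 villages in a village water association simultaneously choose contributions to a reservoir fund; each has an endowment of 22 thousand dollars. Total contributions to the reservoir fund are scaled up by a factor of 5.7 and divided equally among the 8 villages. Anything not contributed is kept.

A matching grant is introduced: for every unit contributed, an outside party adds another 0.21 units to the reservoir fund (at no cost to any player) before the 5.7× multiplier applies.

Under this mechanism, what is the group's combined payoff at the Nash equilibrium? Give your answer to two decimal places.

With the mechanism, a contributed unit returns 5.7 × 1.21 / 8 = 0.8621 per unit of net cost — still below 1 — so contributing 0 remains dominant for every player.
Everyone keeps their endowment and the group total is 8 × 22 = 176.

176.00 thousand dollars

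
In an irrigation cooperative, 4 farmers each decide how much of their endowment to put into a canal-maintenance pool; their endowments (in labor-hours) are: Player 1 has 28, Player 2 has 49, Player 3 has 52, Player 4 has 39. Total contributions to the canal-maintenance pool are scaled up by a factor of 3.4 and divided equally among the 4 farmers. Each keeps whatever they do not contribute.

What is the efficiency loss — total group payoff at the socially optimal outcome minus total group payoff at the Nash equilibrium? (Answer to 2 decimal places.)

The private return per contributed unit is 3.4/4 = 0.8500 < 1 for every player regardless of endowment, so the Nash equilibrium is zero contribution and the group total is Σ E_j = 28 + 49 + 52 + 39 = 168.
Each contributed unit returns 3.400 to the group, so the social optimum is full contribution by everyone: group total = 3.400 × 168 = 571.20.
Efficiency loss = (3.400 − 1) × 168 = 403.20.

403.20 labor-hours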